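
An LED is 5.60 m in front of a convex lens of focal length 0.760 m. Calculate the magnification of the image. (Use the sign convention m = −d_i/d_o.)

m = -0.157

1/d_i = 1/f − 1/d_o = 1/(0.7600) − 1/(5.60) = 1.137, so d_i = 0.8793 m.
m = −d_i/d_o = −(0.8793)/(5.60) = -0.157.
The image is real, inverted and reduced, on the far side of the lens.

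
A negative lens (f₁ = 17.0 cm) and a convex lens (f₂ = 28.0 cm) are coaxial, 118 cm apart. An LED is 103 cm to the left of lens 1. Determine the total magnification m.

m = -0.0379

f₁ = −17.0 cm (diverging).
Lens 1: 1/d_i1 = 1/(-17.0) − 1/(103) = -0.06853, so d_i1 = -14.59 cm; m₁ = −d_i1/d_o1 = +0.1417.
d_o2 = 118 − (-14.59) = 132.6 cm.
Lens 2: 1/d_i2 = 1/(28.0) − 1/(132.6) = 0.02817, so d_i2 = 35.50 cm; m₂ = −d_i2/d_o2 = -0.2677.
m = m₁·m₂ = (+0.1417)(-0.2677) = -0.0379.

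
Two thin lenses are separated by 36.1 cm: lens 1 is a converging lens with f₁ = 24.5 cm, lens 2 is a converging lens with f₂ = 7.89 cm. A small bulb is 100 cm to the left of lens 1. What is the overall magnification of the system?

m = -0.604

Lens 1: 1/d_i1 = 1/(24.5) − 1/(100) = 0.03082, so d_i1 = 32.45 cm; m₁ = −d_i1/d_o1 = -0.3245.
d_o2 = 36.1 − (32.45) = 3.650 cm.
Lens 2: 1/d_i2 = 1/(7.89) − 1/(3.650) = -0.1472, so d_i2 = -6.792 cm; m₂ = −d_i2/d_o2 = +1.861.
m = m₁·m₂ = (-0.3245)(+1.861) = -0.604.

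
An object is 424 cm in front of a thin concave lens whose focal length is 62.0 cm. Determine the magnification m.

For a concave lens, f = -62.0 cm.
1/d_i = 1/f − 1/d_o = 1/(-62.00) − 1/(424) = -0.01849, so d_i = -54.09 cm.
m = −d_i/d_o = −(-54.09)/(424) = +0.128.
The image is virtual, upright and reduced, on the same side as the object.

m = +0.128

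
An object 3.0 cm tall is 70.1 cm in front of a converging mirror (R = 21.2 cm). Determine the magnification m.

f = R/2 = 21.2/2 = 10.60 cm.
1/d_i = 1/f − 1/d_o = 1/(10.60) − 1/(70.1) = 0.08007, so d_i = 12.49 cm.
m = −d_i/d_o = −(12.49)/(70.1) = -0.178.
The image is real, inverted and reduced, in front of the mirror.

m = -0.178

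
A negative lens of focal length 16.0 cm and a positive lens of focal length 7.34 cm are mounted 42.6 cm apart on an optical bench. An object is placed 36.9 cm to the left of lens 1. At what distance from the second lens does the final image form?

Lens 1 is diverging, so f₁ = −16.0 cm.
Lens 1: 1/d_i1 = 1/f₁ − 1/d_o1 = 1/(-16.0) − 1/(36.9) = -0.08960, so d_i1 = -11.16 cm.
The intermediate image is 11.16 cm to the left of lens 1 (virtual), which is 42.6 − (-11.16) = 53.76 cm to the left of lens 2, so d_o2 = +53.76 cm.
Lens 2: 1/d_i2 = 1/f₂ − 1/d_o2 = 1/(7.34) − 1/(53.76) = 0.1176, so d_i2 = 8.50 cm.
The final image is real, 8.50 cm to the right of lens 2 (overall magnification ≈ -0.048).

8.50 cm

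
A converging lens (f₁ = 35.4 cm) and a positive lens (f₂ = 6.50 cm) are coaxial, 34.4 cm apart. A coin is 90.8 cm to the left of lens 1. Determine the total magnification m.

Lens 1: 1/d_i1 = 1/(35.4) − 1/(90.8) = 0.01724, so d_i1 = 58.02 cm; m₁ = −d_i1/d_o1 = -0.6390.
d_o2 = 34.4 − (58.02) = -23.62 cm (virtual object).
Lens 2: 1/d_i2 = 1/(6.50) − 1/(-23.62) = 0.1962, so d_i2 = 5.097 cm; m₂ = −d_i2/d_o2 = +0.2158.
m = m₁·m₂ = (-0.6390)(+0.2158) = -0.138.

m = -0.138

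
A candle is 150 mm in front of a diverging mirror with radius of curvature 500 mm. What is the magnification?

m = +0.625

f = R/2 = 500/2 = 250.0 mm; for a diverging mirror, f = -250.0 mm.
1/d_i = 1/f − 1/d_o = 1/(-250.0) − 1/(150) = -0.01067, so d_i = -93.75 mm.
m = −d_i/d_o = −(-93.75)/(150) = +0.625.
The image is virtual, upright and reduced, behind the mirror.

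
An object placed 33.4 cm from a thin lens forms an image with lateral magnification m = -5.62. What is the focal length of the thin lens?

f = 28.4 cm (converging)

m = −d_i/d_o ⇒ d_i = −m·d_o = −(-5.62)·(33.4) = 187.7 cm.
1/f = 1/d_o + 1/d_i = 1/(33.4) + 1/(187.7) = 0.03527, so f = 28.4 cm.
Since f is positive, the thin lens is converging.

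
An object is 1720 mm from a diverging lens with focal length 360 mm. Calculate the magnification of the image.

For a diverging lens, f = -360 mm.
1/d_i = 1/f − 1/d_o = 1/(-360.0) − 1/(1720) = -0.003359, so d_i = -297.7 mm.
m = −d_i/d_o = −(-297.7)/(1720) = +0.173.
The image is virtual, upright and reduced, on the same side as the object.

m = +0.173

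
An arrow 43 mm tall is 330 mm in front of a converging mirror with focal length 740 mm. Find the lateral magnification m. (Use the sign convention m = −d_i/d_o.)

1/d_i = 1/f − 1/d_o = 1/(740.0) − 1/(330) = -0.001679, so d_i = -595.6 mm.
m = −d_i/d_o = −(-595.6)/(330) = +1.80.
The image is virtual, upright and enlarged, behind the mirror.

m = +1.80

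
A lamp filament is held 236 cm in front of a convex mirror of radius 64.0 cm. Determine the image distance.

f = R/2 = 64.0/2 = 32.00 cm; for a convex mirror, f = -32.00 cm.
Mirror equation: 1/s_i = 1/f − 1/s_o = 1/(-32.00) − 1/(236) = -0.03125 − 0.004237 = -0.03549, so s_i = -28.2 cm.
The image is virtual, upright and reduced, behind the mirror.

28.2 cm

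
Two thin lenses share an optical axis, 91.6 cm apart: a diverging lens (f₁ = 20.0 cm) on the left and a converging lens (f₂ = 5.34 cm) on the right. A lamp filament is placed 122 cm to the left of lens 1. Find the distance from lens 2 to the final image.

5.62 cm

Lens 1 is diverging, so f₁ = −20.0 cm.
Lens 1: 1/d_i1 = 1/f₁ − 1/d_o1 = 1/(-20.0) − 1/(122) = -0.05820, so d_i1 = -17.18 cm.
The intermediate image is 17.18 cm to the left of lens 1 (virtual), which is 91.6 − (-17.18) = 108.8 cm to the left of lens 2, so d_o2 = +108.8 cm.
Lens 2: 1/d_i2 = 1/f₂ − 1/d_o2 = 1/(5.34) − 1/(108.8) = 0.1781, so d_i2 = 5.62 cm.
The final image is real, 5.62 cm to the right of lens 2 (overall magnification ≈ -0.0073).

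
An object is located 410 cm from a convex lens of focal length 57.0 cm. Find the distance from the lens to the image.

Lens equation: 1/v = 1/f − 1/u = 1/(57.00) − 1/(410) = 0.01754 − 0.002439 = 0.01510, so v = 66.2 cm.
The image is real, inverted and reduced, on the far side of the lens.

66.2 cm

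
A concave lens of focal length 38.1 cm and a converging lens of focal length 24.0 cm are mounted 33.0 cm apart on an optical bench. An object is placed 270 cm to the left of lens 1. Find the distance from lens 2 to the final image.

37.6 cm

Lens 1 is diverging, so f₁ = −38.1 cm.
Lens 1: 1/d_i1 = 1/f₁ − 1/d_o1 = 1/(-38.1) − 1/(270) = -0.02995, so d_i1 = -33.39 cm.
The intermediate image is 33.39 cm to the left of lens 1 (virtual), which is 33.0 − (-33.39) = 66.39 cm to the left of lens 2, so d_o2 = +66.39 cm.
Lens 2: 1/d_i2 = 1/f₂ − 1/d_o2 = 1/(24.0) − 1/(66.39) = 0.02660, so d_i2 = 37.6 cm.
The final image is real, 37.6 cm to the right of lens 2 (overall magnification ≈ -0.070).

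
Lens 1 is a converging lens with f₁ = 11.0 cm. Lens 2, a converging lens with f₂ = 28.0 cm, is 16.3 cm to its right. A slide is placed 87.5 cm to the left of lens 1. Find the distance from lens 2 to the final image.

4.29 cm

Lens 1: 1/d_i1 = 1/f₁ − 1/d_o1 = 1/(11.0) − 1/(87.5) = 0.07948, so d_i1 = 12.58 cm.
The intermediate image is 12.58 cm to the right of lens 1, which is 16.3 − (12.58) = 3.720 cm to the left of lens 2, so d_o2 = +3.720 cm.
Lens 2: 1/d_i2 = 1/f₂ − 1/d_o2 = 1/(28.0) − 1/(3.720) = -0.2331, so d_i2 = -4.29 cm.
The final image is virtual, 4.29 cm to the left of lens 2 (overall magnification ≈ -0.17).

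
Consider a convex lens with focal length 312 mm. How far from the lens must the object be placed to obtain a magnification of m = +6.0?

260 mm

m = −d_i/d_o ⇒ d_i = −m·d_o.
1/f = 1/d_o + 1/d_i = 1/d_o − 1/(m·d_o) = (1 − 1/m)/d_o, so d_o = f(1 − 1/m) = (312.0)(1 − 1/(+6.0)) = 260 mm.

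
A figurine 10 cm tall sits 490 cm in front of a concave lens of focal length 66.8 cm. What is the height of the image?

For a concave lens, f = -66.8 cm.
1/d_i = 1/f − 1/d_o = 1/(-66.80) − 1/(490) = -0.01701, so d_i = -58.79 cm.
m = −d_i/d_o = +0.1200.
|h_i| = |m|·h_o = 0.1200 × 10 = 1.20 cm. The image is virtual, upright and reduced, on the same side as the object.

1.20 cm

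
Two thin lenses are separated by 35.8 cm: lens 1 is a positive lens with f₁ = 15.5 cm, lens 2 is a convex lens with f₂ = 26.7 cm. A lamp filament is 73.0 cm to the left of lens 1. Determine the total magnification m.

m = -0.680

Lens 1: 1/d_i1 = 1/(15.5) − 1/(73.0) = 0.05082, so d_i1 = 19.68 cm; m₁ = −d_i1/d_o1 = -0.2696.
d_o2 = 35.8 − (19.68) = 16.12 cm.
Lens 2: 1/d_i2 = 1/(26.7) − 1/(16.12) = -0.02458, so d_i2 = -40.68 cm; m₂ = −d_i2/d_o2 = +2.524.
m = m₁·m₂ = (-0.2696)(+2.524) = -0.680.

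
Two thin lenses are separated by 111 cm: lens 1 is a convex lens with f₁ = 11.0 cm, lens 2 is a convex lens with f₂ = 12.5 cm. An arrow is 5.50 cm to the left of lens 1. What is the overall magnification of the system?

m = -0.228

Lens 1: 1/d_i1 = 1/(11.0) − 1/(5.50) = -0.09091, so d_i1 = -11.00 cm; m₁ = −d_i1/d_o1 = +2.000.
d_o2 = 111 − (-11.00) = 122.0 cm.
Lens 2: 1/d_i2 = 1/(12.5) − 1/(122.0) = 0.07180, so d_i2 = 13.93 cm; m₂ = −d_i2/d_o2 = -0.1142.
m = m₁·m₂ = (+2.000)(-0.1142) = -0.228.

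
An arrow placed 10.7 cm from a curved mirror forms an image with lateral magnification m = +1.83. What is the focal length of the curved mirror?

m = −d_i/d_o ⇒ d_i = −m·d_o = −(+1.83)·(10.7) = -19.58 cm.
1/f = 1/d_o + 1/d_i = 1/(10.7) + 1/(-19.58) = 0.04239, so f = 23.6 cm.
Since f is positive, the curved mirror is concave.

f = 23.6 cm (concave)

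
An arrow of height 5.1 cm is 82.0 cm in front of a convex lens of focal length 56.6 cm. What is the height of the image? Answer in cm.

1/d_i = 1/f − 1/d_o = 1/(56.60) − 1/(82.0) = 0.005473, so d_i = 182.7 cm.
m = −d_i/d_o = -2.228.
|h_i| = |m|·h_o = 2.228 × 5.1 = 11.4 cm. The image is real, inverted and enlarged, on the far side of the lens.

11.4 cm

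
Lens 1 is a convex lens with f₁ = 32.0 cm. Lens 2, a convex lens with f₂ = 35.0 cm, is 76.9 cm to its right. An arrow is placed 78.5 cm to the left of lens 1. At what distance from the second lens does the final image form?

Lens 1: 1/d_i1 = 1/f₁ − 1/d_o1 = 1/(32.0) − 1/(78.5) = 0.01851, so d_i1 = 54.02 cm.
The intermediate image is 54.02 cm to the right of lens 1, which is 76.9 − (54.02) = 22.88 cm to the left of lens 2, so d_o2 = +22.88 cm.
Lens 2: 1/d_i2 = 1/f₂ − 1/d_o2 = 1/(35.0) − 1/(22.88) = -0.01513, so d_i2 = -66.1 cm.
The final image is virtual, 66.1 cm to the left of lens 2 (overall magnification ≈ -2.0).

66.1 cm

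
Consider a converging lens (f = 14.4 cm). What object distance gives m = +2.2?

7.85 cm

m = −d_i/d_o ⇒ d_i = −m·d_o.
1/f = 1/d_o + 1/d_i = 1/d_o − 1/(m·d_o) = (1 − 1/m)/d_o, so d_o = f(1 − 1/m) = (14.40)(1 − 1/(+2.2)) = 7.85 cm.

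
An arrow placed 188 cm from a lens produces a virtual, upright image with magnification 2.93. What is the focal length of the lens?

m = −d_i/d_o ⇒ d_i = −m·d_o = −(+2.93)·(188) = -550.8 cm.
1/f = 1/d_o + 1/d_i = 1/(188) + 1/(-550.8) = 0.003504, so f = 285 cm.
Since f is positive, the lens is converging.

f = 285 cm (converging)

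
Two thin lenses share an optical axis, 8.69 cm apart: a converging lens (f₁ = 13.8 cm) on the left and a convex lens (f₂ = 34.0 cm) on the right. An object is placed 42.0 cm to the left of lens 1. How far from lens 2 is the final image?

8.79 cm

Lens 1: 1/d_i1 = 1/f₁ − 1/d_o1 = 1/(13.8) − 1/(42.0) = 0.04865, so d_i1 = 20.55 cm.
The intermediate image is 20.55 cm to the right of lens 1, which lies 11.86 cm to the right of lens 2 — a virtual object — so d_o2 = −11.86 cm.
Lens 2: 1/d_i2 = 1/f₂ − 1/d_o2 = 1/(34.0) − 1/(-11.86) = 0.1137, so d_i2 = 8.79 cm.
The final image is real, 8.79 cm to the right of lens 2 (overall magnification ≈ -0.36).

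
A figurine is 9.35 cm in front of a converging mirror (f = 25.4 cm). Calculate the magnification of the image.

m = +1.58

1/d_i = 1/f − 1/d_o = 1/(25.40) − 1/(9.35) = -0.06758, so d_i = -14.80 cm.
m = −d_i/d_o = −(-14.80)/(9.35) = +1.58.
The image is virtual, upright and enlarged, behind the mirror.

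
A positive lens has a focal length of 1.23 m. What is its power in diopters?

P = +0.813 D

P = 1/f = 1/(1.23 m) = +0.813 D.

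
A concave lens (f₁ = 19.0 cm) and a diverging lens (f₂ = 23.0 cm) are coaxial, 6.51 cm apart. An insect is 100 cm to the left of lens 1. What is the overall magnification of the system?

m = +0.0808

f₁ = −19.0 cm (diverging).
Lens 1: 1/d_i1 = 1/(-19.0) − 1/(100) = -0.06263, so d_i1 = -15.97 cm; m₁ = −d_i1/d_o1 = +0.1597.
d_o2 = 6.51 − (-15.97) = 22.48 cm.
f₂ = −23.0 cm (diverging).
Lens 2: 1/d_i2 = 1/(-23.0) − 1/(22.48) = -0.08796, so d_i2 = -11.37 cm; m₂ = −d_i2/d_o2 = +0.5057.
m = m₁·m₂ = (+0.1597)(+0.5057) = +0.0808.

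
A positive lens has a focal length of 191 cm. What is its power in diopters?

P = +0.524 D

f = 191 cm = 1.91 m.
P = 1/f = 1/(1.91 m) = +0.524 D.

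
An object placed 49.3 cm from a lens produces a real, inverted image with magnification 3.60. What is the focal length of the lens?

f = 38.6 cm (converging)

m = −d_i/d_o ⇒ d_i = −m·d_o = −(-3.60)·(49.3) = 177.5 cm.
1/f = 1/d_o + 1/d_i = 1/(49.3) + 1/(177.5) = 0.02592, so f = 38.6 cm.
Since f is positive, the lens is converging.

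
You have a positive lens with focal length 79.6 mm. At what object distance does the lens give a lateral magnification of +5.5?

m = −d_i/d_o ⇒ d_i = −m·d_o.
1/f = 1/d_o + 1/d_i = 1/d_o − 1/(m·d_o) = (1 − 1/m)/d_o, so d_o = f(1 − 1/m) = (79.60)(1 − 1/(+5.5)) = 65.1 mm.

65.1 mm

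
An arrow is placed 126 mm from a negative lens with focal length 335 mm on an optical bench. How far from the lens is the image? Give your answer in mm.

For a negative lens, f = -335 mm.
Lens equation: 1/d_i = 1/f − 1/d_o = 1/(-335.0) − 1/(126) = -0.002985 − 0.007937 = -0.01092, so d_i = -91.6 mm.
The image is virtual, upright and reduced, on the same side as the object.

91.6 mm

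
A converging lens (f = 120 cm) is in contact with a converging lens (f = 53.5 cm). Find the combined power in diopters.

P₁ = 1/f₁ = 1/(1.20 m) = +0.8333 D; P₂ = 1/f₂ = 1/(0.535 m) = +1.869 D.
For thin lenses in contact, P = P₁ + P₂ = (+0.8333) + (+1.869) = +2.70 D.

P = +2.70 D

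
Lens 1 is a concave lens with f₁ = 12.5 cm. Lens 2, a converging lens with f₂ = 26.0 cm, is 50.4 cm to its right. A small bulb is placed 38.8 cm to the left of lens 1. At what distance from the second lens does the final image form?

46.0 cm

Lens 1 is diverging, so f₁ = −12.5 cm.
Lens 1: 1/d_i1 = 1/f₁ − 1/d_o1 = 1/(-12.5) − 1/(38.8) = -0.1058, so d_i1 = -9.454 cm.
The intermediate image is 9.454 cm to the left of lens 1 (virtual), which is 50.4 − (-9.454) = 59.85 cm to the left of lens 2, so d_o2 = +59.85 cm.
Lens 2: 1/d_i2 = 1/f₂ − 1/d_o2 = 1/(26.0) − 1/(59.85) = 0.02175, so d_i2 = 46.0 cm.
The final image is real, 46.0 cm to the right of lens 2 (overall magnification ≈ -0.19).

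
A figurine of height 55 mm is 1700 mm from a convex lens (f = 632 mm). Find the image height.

1/d_i = 1/f − 1/d_o = 1/(632.0) − 1/(1700) = 0.0009940, so d_i = 1006 mm.
m = −d_i/d_o = -0.5918.
|h_i| = |m|·h_o = 0.5918 × 55 = 32.5 mm. The image is real, inverted and reduced, on the far side of the lens.

32.5 mm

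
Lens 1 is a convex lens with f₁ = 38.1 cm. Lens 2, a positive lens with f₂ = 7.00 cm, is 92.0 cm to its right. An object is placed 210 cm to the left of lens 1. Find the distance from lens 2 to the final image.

8.27 cm

Lens 1: 1/d_i1 = 1/f₁ − 1/d_o1 = 1/(38.1) − 1/(210) = 0.02148, so d_i1 = 46.54 cm.
The intermediate image is 46.54 cm to the right of lens 1, which is 92.0 − (46.54) = 45.46 cm to the left of lens 2, so d_o2 = +45.46 cm.
Lens 2: 1/d_i2 = 1/f₂ − 1/d_o2 = 1/(7.00) − 1/(45.46) = 0.1209, so d_i2 = 8.27 cm.
The final image is real, 8.27 cm to the right of lens 2 (overall magnification ≈ 0.040).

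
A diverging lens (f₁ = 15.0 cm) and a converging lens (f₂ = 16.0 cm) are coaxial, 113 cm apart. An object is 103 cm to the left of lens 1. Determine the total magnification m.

m = -0.0185

f₁ = −15.0 cm (diverging).
Lens 1: 1/d_i1 = 1/(-15.0) − 1/(103) = -0.07638, so d_i1 = -13.09 cm; m₁ = −d_i1/d_o1 = +0.1271.
d_o2 = 113 − (-13.09) = 126.1 cm.
Lens 2: 1/d_i2 = 1/(16.0) − 1/(126.1) = 0.05457, so d_i2 = 18.33 cm; m₂ = −d_i2/d_o2 = -0.1453.
m = m₁·m₂ = (+0.1271)(-0.1453) = -0.0185.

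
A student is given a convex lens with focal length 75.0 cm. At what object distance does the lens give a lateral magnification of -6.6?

86.4 cm

m = −d_i/d_o ⇒ d_i = −m·d_o.
1/f = 1/d_o + 1/d_i = 1/d_o − 1/(m·d_o) = (1 − 1/m)/d_o, so d_o = f(1 − 1/m) = (75.00)(1 − 1/(-6.6)) = 86.4 cm.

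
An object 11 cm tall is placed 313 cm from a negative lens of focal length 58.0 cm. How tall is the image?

1.72 cm

For a negative lens, f = -58.0 cm.
1/d_i = 1/f − 1/d_o = 1/(-58.00) − 1/(313) = -0.02044, so d_i = -48.93 cm.
m = −d_i/d_o = +0.1563.
|h_i| = |m|·h_o = 0.1563 × 11 = 1.72 cm. The image is virtual, upright and reduced, on the same side as the object.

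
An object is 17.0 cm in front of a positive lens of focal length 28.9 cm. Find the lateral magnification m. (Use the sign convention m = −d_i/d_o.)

m = +2.43

1/d_i = 1/f − 1/d_o = 1/(28.90) − 1/(17.0) = -0.02422, so d_i = -41.29 cm.
m = −d_i/d_o = −(-41.29)/(17.0) = +2.43.
The image is virtual, upright and enlarged, on the same side as the object.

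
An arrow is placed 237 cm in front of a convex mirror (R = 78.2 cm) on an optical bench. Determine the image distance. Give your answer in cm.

33.6 cm

f = R/2 = 78.2/2 = 39.10 cm; for a convex mirror, f = -39.10 cm.
Mirror equation: 1/s_i = 1/f − 1/s_o = 1/(-39.10) − 1/(237) = -0.02558 − 0.004219 = -0.02979, so s_i = -33.6 cm.
The image is virtual, upright and reduced, behind the mirror.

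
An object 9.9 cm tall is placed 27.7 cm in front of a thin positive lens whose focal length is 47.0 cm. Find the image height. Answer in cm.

24.1 cm

1/d_i = 1/f − 1/d_o = 1/(47.00) − 1/(27.7) = -0.01482, so d_i = -67.46 cm.
m = −d_i/d_o = +2.435.
|h_i| = |m|·h_o = 2.435 × 9.9 = 24.1 cm. The image is virtual, upright and enlarged, on the same side as the object.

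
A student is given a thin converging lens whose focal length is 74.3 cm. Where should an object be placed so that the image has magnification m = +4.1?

56.2 cm

m = −d_i/d_o ⇒ d_i = −m·d_o.
1/f = 1/d_o + 1/d_i = 1/d_o − 1/(m·d_o) = (1 − 1/m)/d_o, so d_o = f(1 − 1/m) = (74.30)(1 − 1/(+4.1)) = 56.2 cm.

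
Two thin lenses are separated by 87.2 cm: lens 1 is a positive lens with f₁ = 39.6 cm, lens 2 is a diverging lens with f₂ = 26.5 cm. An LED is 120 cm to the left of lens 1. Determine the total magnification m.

m = -0.239

Lens 1: 1/d_i1 = 1/(39.6) − 1/(120) = 0.01692, so d_i1 = 59.10 cm; m₁ = −d_i1/d_o1 = -0.4925.
d_o2 = 87.2 − (59.10) = 28.10 cm.
f₂ = −26.5 cm (diverging).
Lens 2: 1/d_i2 = 1/(-26.5) − 1/(28.10) = -0.07332, so d_i2 = -13.64 cm; m₂ = −d_i2/d_o2 = +0.4853.
m = m₁·m₂ = (-0.4925)(+0.4853) = -0.239.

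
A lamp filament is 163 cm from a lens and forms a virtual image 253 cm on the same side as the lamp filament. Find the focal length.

f = 458 cm (converging)

Virtual image ⇒ d_i = −253 cm.
1/f = 1/d_o + 1/d_i = 1/(163) + 1/(-253) = 0.002182, so f = 458 cm.
Since f is positive, the lens is converging.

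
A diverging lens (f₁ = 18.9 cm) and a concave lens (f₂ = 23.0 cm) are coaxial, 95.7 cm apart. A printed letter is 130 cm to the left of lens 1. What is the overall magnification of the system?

m = +0.0216

f₁ = −18.9 cm (diverging).
Lens 1: 1/d_i1 = 1/(-18.9) − 1/(130) = -0.06060, so d_i1 = -16.50 cm; m₁ = −d_i1/d_o1 = +0.1269.
d_o2 = 95.7 − (-16.50) = 112.2 cm.
f₂ = −23.0 cm (diverging).
Lens 2: 1/d_i2 = 1/(-23.0) − 1/(112.2) = -0.05239, so d_i2 = -19.09 cm; m₂ = −d_i2/d_o2 = +0.1701.
m = m₁·m₂ = (+0.1269)(+0.1701) = +0.0216.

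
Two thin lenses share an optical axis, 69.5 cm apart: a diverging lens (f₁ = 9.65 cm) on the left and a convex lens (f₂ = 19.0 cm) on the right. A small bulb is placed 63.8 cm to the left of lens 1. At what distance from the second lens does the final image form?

25.1 cm

Lens 1 is diverging, so f₁ = −9.65 cm.
Lens 1: 1/d_i1 = 1/f₁ − 1/d_o1 = 1/(-9.65) − 1/(63.8) = -0.1193, so d_i1 = -8.382 cm.
The intermediate image is 8.382 cm to the left of lens 1 (virtual), which is 69.5 − (-8.382) = 77.88 cm to the left of lens 2, so d_o2 = +77.88 cm.
Lens 2: 1/d_i2 = 1/f₂ − 1/d_o2 = 1/(19.0) − 1/(77.88) = 0.03979, so d_i2 = 25.1 cm.
The final image is real, 25.1 cm to the right of lens 2 (overall magnification ≈ -0.042).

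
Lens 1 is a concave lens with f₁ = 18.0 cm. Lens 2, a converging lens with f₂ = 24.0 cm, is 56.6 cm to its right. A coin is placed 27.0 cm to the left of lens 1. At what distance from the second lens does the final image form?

37.3 cm

Lens 1 is diverging, so f₁ = −18.0 cm.
Lens 1: 1/d_i1 = 1/f₁ − 1/d_o1 = 1/(-18.0) − 1/(27.0) = -0.09259, so d_i1 = -10.80 cm.
The intermediate image is 10.80 cm to the left of lens 1 (virtual), which is 56.6 − (-10.80) = 67.40 cm to the left of lens 2, so d_o2 = +67.40 cm.
Lens 2: 1/d_i2 = 1/f₂ − 1/d_o2 = 1/(24.0) − 1/(67.40) = 0.02683, so d_i2 = 37.3 cm.
The final image is real, 37.3 cm to the right of lens 2 (overall magnification ≈ -0.22).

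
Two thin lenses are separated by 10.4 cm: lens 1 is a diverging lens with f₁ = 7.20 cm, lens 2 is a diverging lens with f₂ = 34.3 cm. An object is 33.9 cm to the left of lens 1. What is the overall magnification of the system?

m = +0.119

f₁ = −7.20 cm (diverging).
Lens 1: 1/d_i1 = 1/(-7.20) − 1/(33.9) = -0.1684, so d_i1 = -5.939 cm; m₁ = −d_i1/d_o1 = +0.1752.
d_o2 = 10.4 − (-5.939) = 16.34 cm.
f₂ = −34.3 cm (diverging).
Lens 2: 1/d_i2 = 1/(-34.3) − 1/(16.34) = -0.09035, so d_i2 = -11.07 cm; m₂ = −d_i2/d_o2 = +0.6773.
m = m₁·m₂ = (+0.1752)(+0.6773) = +0.119.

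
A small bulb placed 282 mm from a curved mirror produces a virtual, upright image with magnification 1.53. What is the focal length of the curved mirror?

f = 814 mm (concave)

m = −d_i/d_o ⇒ d_i = −m·d_o = −(+1.53)·(282) = -431.5 mm.
1/f = 1/d_o + 1/d_i = 1/(282) + 1/(-431.5) = 0.001229, so f = 814 mm.
Since f is positive, the curved mirror is concave.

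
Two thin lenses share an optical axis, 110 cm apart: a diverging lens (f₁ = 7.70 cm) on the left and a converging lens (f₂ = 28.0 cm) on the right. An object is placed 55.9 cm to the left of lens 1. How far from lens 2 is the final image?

36.8 cm

Lens 1 is diverging, so f₁ = −7.70 cm.
Lens 1: 1/d_i1 = 1/f₁ − 1/d_o1 = 1/(-7.70) − 1/(55.9) = -0.1478, so d_i1 = -6.768 cm.
The intermediate image is 6.768 cm to the left of lens 1 (virtual), which is 110 − (-6.768) = 116.8 cm to the left of lens 2, so d_o2 = +116.8 cm.
Lens 2: 1/d_i2 = 1/f₂ − 1/d_o2 = 1/(28.0) − 1/(116.8) = 0.02715, so d_i2 = 36.8 cm.
The final image is real, 36.8 cm to the right of lens 2 (overall magnification ≈ -0.038).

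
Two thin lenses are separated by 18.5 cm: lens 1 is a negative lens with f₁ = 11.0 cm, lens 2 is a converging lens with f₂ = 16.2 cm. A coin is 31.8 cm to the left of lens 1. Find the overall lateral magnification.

m = -0.398

f₁ = −11.0 cm (diverging).
Lens 1: 1/d_i1 = 1/(-11.0) − 1/(31.8) = -0.1224, so d_i1 = -8.173 cm; m₁ = −d_i1/d_o1 = +0.2570.
d_o2 = 18.5 − (-8.173) = 26.67 cm.
Lens 2: 1/d_i2 = 1/(16.2) − 1/(26.67) = 0.02423, so d_i2 = 41.27 cm; m₂ = −d_i2/d_o2 = -1.547.
m = m₁·m₂ = (+0.2570)(-1.547) = -0.398.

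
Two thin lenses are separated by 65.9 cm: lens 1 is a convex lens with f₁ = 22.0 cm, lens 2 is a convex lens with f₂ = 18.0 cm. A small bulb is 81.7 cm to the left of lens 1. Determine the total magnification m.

Lens 1: 1/d_i1 = 1/(22.0) − 1/(81.7) = 0.03321, so d_i1 = 30.11 cm; m₁ = −d_i1/d_o1 = -0.3685.
d_o2 = 65.9 − (30.11) = 35.79 cm.
Lens 2: 1/d_i2 = 1/(18.0) − 1/(35.79) = 0.02761, so d_i2 = 36.21 cm; m₂ = −d_i2/d_o2 = -1.012.
m = m₁·m₂ = (-0.3685)(-1.012) = +0.373.

m = +0.373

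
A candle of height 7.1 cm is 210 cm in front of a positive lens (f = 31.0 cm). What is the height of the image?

1.23 cm

1/d_i = 1/f − 1/d_o = 1/(31.00) − 1/(210) = 0.02750, so d_i = 36.37 cm.
m = −d_i/d_o = -0.1732.
|h_i| = |m|·h_o = 0.1732 × 7.1 = 1.23 cm. The image is real, inverted and reduced, on the far side of the lens.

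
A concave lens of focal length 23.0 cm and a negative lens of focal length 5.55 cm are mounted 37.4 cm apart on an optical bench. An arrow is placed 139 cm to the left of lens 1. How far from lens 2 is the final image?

Lens 1 is diverging, so f₁ = −23.0 cm.
Lens 1: 1/d_i1 = 1/f₁ − 1/d_o1 = 1/(-23.0) − 1/(139) = -0.05067, so d_i1 = -19.73 cm.
The intermediate image is 19.73 cm to the left of lens 1 (virtual), which is 37.4 − (-19.73) = 57.13 cm to the left of lens 2, so d_o2 = +57.13 cm.
Lens 2 is diverging, so f₂ = −5.55 cm.
Lens 2: 1/d_i2 = 1/f₂ − 1/d_o2 = 1/(-5.55) − 1/(57.13) = -0.1977, so d_i2 = -5.06 cm.
The final image is virtual, 5.06 cm to the left of lens 2 (overall magnification ≈ 0.013).

5.06 cm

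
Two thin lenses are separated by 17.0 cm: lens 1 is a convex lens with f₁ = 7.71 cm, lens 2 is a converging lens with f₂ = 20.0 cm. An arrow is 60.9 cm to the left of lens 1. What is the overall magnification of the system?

Lens 1: 1/d_i1 = 1/(7.71) − 1/(60.9) = 0.1133, so d_i1 = 8.828 cm; m₁ = −d_i1/d_o1 = -0.1450.
d_o2 = 17.0 − (8.828) = 8.172 cm.
Lens 2: 1/d_i2 = 1/(20.0) − 1/(8.172) = -0.07237, so d_i2 = -13.82 cm; m₂ = −d_i2/d_o2 = +1.691.
m = m₁·m₂ = (-0.1450)(+1.691) = -0.245.

m = -0.245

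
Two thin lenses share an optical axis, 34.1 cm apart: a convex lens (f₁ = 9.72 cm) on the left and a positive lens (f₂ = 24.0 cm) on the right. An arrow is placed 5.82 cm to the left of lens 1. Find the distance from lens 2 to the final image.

Lens 1: 1/d_i1 = 1/f₁ − 1/d_o1 = 1/(9.72) − 1/(5.82) = -0.06894, so d_i1 = -14.51 cm.
The intermediate image is 14.51 cm to the left of lens 1 (virtual), which is 34.1 − (-14.51) = 48.61 cm to the left of lens 2, so d_o2 = +48.61 cm.
Lens 2: 1/d_i2 = 1/f₂ − 1/d_o2 = 1/(24.0) − 1/(48.61) = 0.02109, so d_i2 = 47.4 cm.
The final image is real, 47.4 cm to the right of lens 2 (overall magnification ≈ -2.4).

47.4 cm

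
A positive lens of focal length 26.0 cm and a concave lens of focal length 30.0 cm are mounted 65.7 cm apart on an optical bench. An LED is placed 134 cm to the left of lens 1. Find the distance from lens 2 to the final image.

15.8 cm

Lens 1: 1/d_i1 = 1/f₁ − 1/d_o1 = 1/(26.0) − 1/(134) = 0.03100, so d_i1 = 32.26 cm.
The intermediate image is 32.26 cm to the right of lens 1, which is 65.7 − (32.26) = 33.44 cm to the left of lens 2, so d_o2 = +33.44 cm.
Lens 2 is diverging, so f₂ = −30.0 cm.
Lens 2: 1/d_i2 = 1/f₂ − 1/d_o2 = 1/(-30.0) − 1/(33.44) = -0.06324, so d_i2 = -15.8 cm.
The final image is virtual, 15.8 cm to the left of lens 2 (overall magnification ≈ -0.11).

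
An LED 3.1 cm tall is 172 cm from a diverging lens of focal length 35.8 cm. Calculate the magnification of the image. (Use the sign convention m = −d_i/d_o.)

For a diverging lens, f = -35.8 cm.
1/d_i = 1/f − 1/d_o = 1/(-35.80) − 1/(172) = -0.03375, so d_i = -29.63 cm.
m = −d_i/d_o = −(-29.63)/(172) = +0.172.
The image is virtual, upright and reduced, on the same side as the object.

m = +0.172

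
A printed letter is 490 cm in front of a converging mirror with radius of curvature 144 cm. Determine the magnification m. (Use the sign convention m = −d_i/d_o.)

m = -0.172

f = R/2 = 144/2 = 72.00 cm.
1/d_i = 1/f − 1/d_o = 1/(72.00) − 1/(490) = 0.01185, so d_i = 84.40 cm.
m = −d_i/d_o = −(84.40)/(490) = -0.172.
The image is real, inverted and reduced, in front of the mirror.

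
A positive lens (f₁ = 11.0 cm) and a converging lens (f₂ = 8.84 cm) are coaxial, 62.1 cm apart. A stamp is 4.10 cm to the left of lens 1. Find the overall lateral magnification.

m = -0.236

Lens 1: 1/d_i1 = 1/(11.0) − 1/(4.10) = -0.1530, so d_i1 = -6.536 cm; m₁ = −d_i1/d_o1 = +1.594.
d_o2 = 62.1 − (-6.536) = 68.64 cm.
Lens 2: 1/d_i2 = 1/(8.84) − 1/(68.64) = 0.09855, so d_i2 = 10.15 cm; m₂ = −d_i2/d_o2 = -0.1478.
m = m₁·m₂ = (+1.594)(-0.1478) = -0.236.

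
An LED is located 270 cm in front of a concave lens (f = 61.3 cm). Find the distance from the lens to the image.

50.0 cm

For a concave lens, f = -61.3 cm.
Thin-lens equation: 1/d_i = 1/f − 1/d_o = 1/(-61.30) − 1/(270) = -0.01631 − 0.003704 = -0.02002, so d_i = -50.0 cm.
The image is virtual, upright and reduced, on the same side as the object.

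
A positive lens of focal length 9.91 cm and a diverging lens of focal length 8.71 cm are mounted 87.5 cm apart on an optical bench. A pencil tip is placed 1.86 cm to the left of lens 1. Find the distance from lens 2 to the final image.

7.94 cm

Lens 1: 1/d_i1 = 1/f₁ − 1/d_o1 = 1/(9.91) − 1/(1.86) = -0.4367, so d_i1 = -2.290 cm.
The intermediate image is 2.290 cm to the left of lens 1 (virtual), which is 87.5 − (-2.290) = 89.79 cm to the left of lens 2, so d_o2 = +89.79 cm.
Lens 2 is diverging, so f₂ = −8.71 cm.
Lens 2: 1/d_i2 = 1/f₂ − 1/d_o2 = 1/(-8.71) − 1/(89.79) = -0.1259, so d_i2 = -7.94 cm.
The final image is virtual, 7.94 cm to the left of lens 2 (overall magnification ≈ 0.11).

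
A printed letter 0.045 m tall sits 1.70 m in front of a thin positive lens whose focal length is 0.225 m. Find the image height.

1/d_i = 1/f − 1/d_o = 1/(0.2250) − 1/(1.70) = 3.856, so d_i = 0.2593 m.
m = −d_i/d_o = -0.1525.
|h_i| = |m|·h_o = 0.1525 × 0.045 = 0.00686 m. The image is real, inverted and reduced, on the far side of the lens.

0.00686 m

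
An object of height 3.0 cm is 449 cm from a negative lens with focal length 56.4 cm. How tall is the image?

For a negative lens, f = -56.4 cm.
1/d_i = 1/f − 1/d_o = 1/(-56.40) − 1/(449) = -0.01996, so d_i = -50.11 cm.
m = −d_i/d_o = +0.1116.
|h_i| = |m|·h_o = 0.1116 × 3.0 = 0.335 cm. The image is virtual, upright and reduced, on the same side as the object.

0.335 cm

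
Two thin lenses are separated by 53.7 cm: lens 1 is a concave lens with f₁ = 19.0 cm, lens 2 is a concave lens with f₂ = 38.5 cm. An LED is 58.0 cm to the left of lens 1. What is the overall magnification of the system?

m = +0.0892

f₁ = −19.0 cm (diverging).
Lens 1: 1/d_i1 = 1/(-19.0) − 1/(58.0) = -0.06987, so d_i1 = -14.31 cm; m₁ = −d_i1/d_o1 = +0.2467.
d_o2 = 53.7 − (-14.31) = 68.01 cm.
f₂ = −38.5 cm (diverging).
Lens 2: 1/d_i2 = 1/(-38.5) − 1/(68.01) = -0.04068, so d_i2 = -24.58 cm; m₂ = −d_i2/d_o2 = +0.3615.
m = m₁·m₂ = (+0.2467)(+0.3615) = +0.0892.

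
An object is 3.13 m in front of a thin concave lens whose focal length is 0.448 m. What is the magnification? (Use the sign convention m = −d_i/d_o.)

m = +0.125

For a concave lens, f = -0.448 m.
1/d_i = 1/f − 1/d_o = 1/(-0.4480) − 1/(3.13) = -2.552, so d_i = -0.3919 m.
m = −d_i/d_o = −(-0.3919)/(3.13) = +0.125.
The image is virtual, upright and reduced, on the same side as the object.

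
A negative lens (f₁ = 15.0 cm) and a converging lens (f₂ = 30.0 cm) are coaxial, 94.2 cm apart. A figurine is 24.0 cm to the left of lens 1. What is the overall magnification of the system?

f₁ = −15.0 cm (diverging).
Lens 1: 1/d_i1 = 1/(-15.0) − 1/(24.0) = -0.1083, so d_i1 = -9.231 cm; m₁ = −d_i1/d_o1 = +0.3846.
d_o2 = 94.2 − (-9.231) = 103.4 cm.
Lens 2: 1/d_i2 = 1/(30.0) − 1/(103.4) = 0.02366, so d_i2 = 42.26 cm; m₂ = −d_i2/d_o2 = -0.4087.
m = m₁·m₂ = (+0.3846)(-0.4087) = -0.157.

m = -0.157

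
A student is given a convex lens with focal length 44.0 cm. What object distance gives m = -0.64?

113 cm

m = −d_i/d_o ⇒ d_i = −m·d_o.
1/f = 1/d_o + 1/d_i = 1/d_o − 1/(m·d_o) = (1 − 1/m)/d_o, so d_o = f(1 − 1/m) = (44.00)(1 − 1/(-0.64)) = 113 cm.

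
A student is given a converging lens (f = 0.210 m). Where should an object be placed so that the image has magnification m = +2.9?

m = −d_i/d_o ⇒ d_i = −m·d_o.
1/f = 1/d_o + 1/d_i = 1/d_o − 1/(m·d_o) = (1 − 1/m)/d_o, so d_o = f(1 − 1/m) = (0.2100)(1 − 1/(+2.9)) = 0.138 m.

0.138 m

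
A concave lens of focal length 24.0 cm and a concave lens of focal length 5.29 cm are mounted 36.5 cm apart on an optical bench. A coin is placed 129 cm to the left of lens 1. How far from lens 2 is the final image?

Lens 1 is diverging, so f₁ = −24.0 cm.
Lens 1: 1/d_i1 = 1/f₁ − 1/d_o1 = 1/(-24.0) − 1/(129) = -0.04942, so d_i1 = -20.24 cm.
The intermediate image is 20.24 cm to the left of lens 1 (virtual), which is 36.5 − (-20.24) = 56.74 cm to the left of lens 2, so d_o2 = +56.74 cm.
Lens 2 is diverging, so f₂ = −5.29 cm.
Lens 2: 1/d_i2 = 1/f₂ − 1/d_o2 = 1/(-5.29) − 1/(56.74) = -0.2067, so d_i2 = -4.84 cm.
The final image is virtual, 4.84 cm to the left of lens 2 (overall magnification ≈ 0.013).

4.84 cm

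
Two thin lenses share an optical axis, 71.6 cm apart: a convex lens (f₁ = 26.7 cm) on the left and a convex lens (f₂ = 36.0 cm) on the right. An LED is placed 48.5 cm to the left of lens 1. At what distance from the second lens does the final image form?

Lens 1: 1/d_i1 = 1/f₁ − 1/d_o1 = 1/(26.7) − 1/(48.5) = 0.01683, so d_i1 = 59.40 cm.
The intermediate image is 59.40 cm to the right of lens 1, which is 71.6 − (59.40) = 12.20 cm to the left of lens 2, so d_o2 = +12.20 cm.
Lens 2: 1/d_i2 = 1/f₂ − 1/d_o2 = 1/(36.0) − 1/(12.20) = -0.05419, so d_i2 = -18.5 cm.
The final image is virtual, 18.5 cm to the left of lens 2 (overall magnification ≈ -1.9).

18.5 cm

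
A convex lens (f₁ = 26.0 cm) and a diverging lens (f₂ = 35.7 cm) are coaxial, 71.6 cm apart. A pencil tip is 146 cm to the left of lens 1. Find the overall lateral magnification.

m = -0.102

Lens 1: 1/d_i1 = 1/(26.0) − 1/(146) = 0.03161, so d_i1 = 31.63 cm; m₁ = −d_i1/d_o1 = -0.2166.
d_o2 = 71.6 − (31.63) = 39.97 cm.
f₂ = −35.7 cm (diverging).
Lens 2: 1/d_i2 = 1/(-35.7) − 1/(39.97) = -0.05303, so d_i2 = -18.86 cm; m₂ = −d_i2/d_o2 = +0.4718.
m = m₁·m₂ = (-0.2166)(+0.4718) = -0.102.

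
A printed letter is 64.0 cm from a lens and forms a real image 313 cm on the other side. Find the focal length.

f = 53.1 cm (converging)

Real image ⇒ d_i = +313 cm.
1/f = 1/d_o + 1/d_i = 1/(64.0) + 1/(313) = 0.01882, so f = 53.1 cm.
Since f is positive, the lens is converging.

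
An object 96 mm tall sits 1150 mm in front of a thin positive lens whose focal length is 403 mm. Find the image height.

1/d_i = 1/f − 1/d_o = 1/(403.0) − 1/(1150) = 0.001612, so d_i = 620.4 mm.
m = −d_i/d_o = -0.5395.
|h_i| = |m|·h_o = 0.5395 × 96 = 51.8 mm. The image is real, inverted and reduced, on the far side of the lens.

51.8 mm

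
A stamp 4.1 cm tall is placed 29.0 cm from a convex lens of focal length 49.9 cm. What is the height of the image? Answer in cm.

1/d_i = 1/f − 1/d_o = 1/(49.90) − 1/(29.0) = -0.01444, so d_i = -69.24 cm.
m = −d_i/d_o = +2.388.
|h_i| = |m|·h_o = 2.388 × 4.1 = 9.79 cm. The image is virtual, upright and enlarged, on the same side as the object.

9.79 cm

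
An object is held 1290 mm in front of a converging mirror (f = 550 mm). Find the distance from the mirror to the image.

959 mm

Mirror equation: 1/v = 1/f − 1/u = 1/(550.0) − 1/(1290) = 0.001818 − 0.0007752 = 0.001043, so v = 959 mm.
The image is real, inverted and reduced, in front of the mirror.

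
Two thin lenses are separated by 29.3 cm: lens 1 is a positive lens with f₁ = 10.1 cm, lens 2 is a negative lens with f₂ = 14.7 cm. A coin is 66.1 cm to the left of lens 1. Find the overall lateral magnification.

Lens 1: 1/d_i1 = 1/(10.1) − 1/(66.1) = 0.08388, so d_i1 = 11.92 cm; m₁ = −d_i1/d_o1 = -0.1803.
d_o2 = 29.3 − (11.92) = 17.38 cm.
f₂ = −14.7 cm (diverging).
Lens 2: 1/d_i2 = 1/(-14.7) − 1/(17.38) = -0.1256, so d_i2 = -7.964 cm; m₂ = −d_i2/d_o2 = +0.4582.
m = m₁·m₂ = (-0.1803)(+0.4582) = -0.0826.

m = -0.0826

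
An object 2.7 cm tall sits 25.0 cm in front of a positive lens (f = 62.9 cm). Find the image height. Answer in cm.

4.48 cm

1/d_i = 1/f − 1/d_o = 1/(62.90) − 1/(25.0) = -0.02410, so d_i = -41.49 cm.
m = −d_i/d_o = +1.660.
|h_i| = |m|·h_o = 1.660 × 2.7 = 4.48 cm. The image is virtual, upright and enlarged, on the same side as the object.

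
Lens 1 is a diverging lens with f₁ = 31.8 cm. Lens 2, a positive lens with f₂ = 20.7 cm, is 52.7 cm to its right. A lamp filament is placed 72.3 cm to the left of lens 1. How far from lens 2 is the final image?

Lens 1 is diverging, so f₁ = −31.8 cm.
Lens 1: 1/d_i1 = 1/f₁ − 1/d_o1 = 1/(-31.8) − 1/(72.3) = -0.04528, so d_i1 = -22.09 cm.
The intermediate image is 22.09 cm to the left of lens 1 (virtual), which is 52.7 − (-22.09) = 74.79 cm to the left of lens 2, so d_o2 = +74.79 cm.
Lens 2: 1/d_i2 = 1/f₂ − 1/d_o2 = 1/(20.7) − 1/(74.79) = 0.03494, so d_i2 = 28.6 cm.
The final image is real, 28.6 cm to the right of lens 2 (overall magnification ≈ -0.12).

28.6 cm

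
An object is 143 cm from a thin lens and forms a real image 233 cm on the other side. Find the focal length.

Real image ⇒ d_i = +233 cm.
1/f = 1/d_o + 1/d_i = 1/(143) + 1/(233) = 0.01128, so f = 88.6 cm.
Since f is positive, the thin lens is converging.

f = 88.6 cm (converging)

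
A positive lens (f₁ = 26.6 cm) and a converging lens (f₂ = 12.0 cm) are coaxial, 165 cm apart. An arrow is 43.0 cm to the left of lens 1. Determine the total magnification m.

m = +0.234

Lens 1: 1/d_i1 = 1/(26.6) − 1/(43.0) = 0.01434, so d_i1 = 69.74 cm; m₁ = −d_i1/d_o1 = -1.622.
d_o2 = 165 − (69.74) = 95.26 cm.
Lens 2: 1/d_i2 = 1/(12.0) − 1/(95.26) = 0.07284, so d_i2 = 13.73 cm; m₂ = −d_i2/d_o2 = -0.1441.
m = m₁·m₂ = (-1.622)(-0.1441) = +0.234.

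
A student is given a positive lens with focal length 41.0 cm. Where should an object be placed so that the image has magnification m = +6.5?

34.7 cm

m = −d_i/d_o ⇒ d_i = −m·d_o.
1/f = 1/d_o + 1/d_i = 1/d_o − 1/(m·d_o) = (1 − 1/m)/d_o, so d_o = f(1 − 1/m) = (41.00)(1 − 1/(+6.5)) = 34.7 cm.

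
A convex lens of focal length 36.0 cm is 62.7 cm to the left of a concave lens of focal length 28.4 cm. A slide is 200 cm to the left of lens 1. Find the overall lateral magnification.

Lens 1: 1/d_i1 = 1/(36.0) − 1/(200) = 0.02278, so d_i1 = 43.90 cm; m₁ = −d_i1/d_o1 = -0.2195.
d_o2 = 62.7 − (43.90) = 18.80 cm.
f₂ = −28.4 cm (diverging).
Lens 2: 1/d_i2 = 1/(-28.4) − 1/(18.80) = -0.08840, so d_i2 = -11.31 cm; m₂ = −d_i2/d_o2 = +0.6017.
m = m₁·m₂ = (-0.2195)(+0.6017) = -0.132.

m = -0.132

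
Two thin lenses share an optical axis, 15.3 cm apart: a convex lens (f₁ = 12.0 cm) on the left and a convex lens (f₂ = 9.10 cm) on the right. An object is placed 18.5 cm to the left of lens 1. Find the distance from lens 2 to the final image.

Lens 1: 1/d_i1 = 1/f₁ − 1/d_o1 = 1/(12.0) − 1/(18.5) = 0.02928, so d_i1 = 34.15 cm.
The intermediate image is 34.15 cm to the right of lens 1, which lies 18.85 cm to the right of lens 2 — a virtual object — so d_o2 = −18.85 cm.
Lens 2: 1/d_i2 = 1/f₂ − 1/d_o2 = 1/(9.10) − 1/(-18.85) = 0.1629, so d_i2 = 6.14 cm.
The final image is real, 6.14 cm to the right of lens 2 (overall magnification ≈ -0.60).

6.14 cm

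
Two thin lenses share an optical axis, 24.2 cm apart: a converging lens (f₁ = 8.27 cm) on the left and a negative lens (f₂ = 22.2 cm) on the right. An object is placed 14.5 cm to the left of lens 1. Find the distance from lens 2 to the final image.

Lens 1: 1/d_i1 = 1/f₁ − 1/d_o1 = 1/(8.27) − 1/(14.5) = 0.05195, so d_i1 = 19.25 cm.
The intermediate image is 19.25 cm to the right of lens 1, which is 24.2 − (19.25) = 4.950 cm to the left of lens 2, so d_o2 = +4.950 cm.
Lens 2 is diverging, so f₂ = −22.2 cm.
Lens 2: 1/d_i2 = 1/f₂ − 1/d_o2 = 1/(-22.2) − 1/(4.950) = -0.2471, so d_i2 = -4.05 cm.
The final image is virtual, 4.05 cm to the left of lens 2 (overall magnification ≈ -1.1).

4.05 cm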